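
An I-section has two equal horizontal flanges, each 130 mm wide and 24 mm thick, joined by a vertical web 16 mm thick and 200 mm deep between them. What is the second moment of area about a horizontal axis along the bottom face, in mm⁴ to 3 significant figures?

I_base ≈ 2.34 × 10⁸ mm⁴

Break the section into simple shapes (no overlaps), measuring from the bottom-left corner of the bounding box.
Bottom flange: 130 × 24, A = 3 120 mm², y = 12 mm, Ī = 149 760 mm⁴.
Web: 16 × 200, A = 3 200 mm², y = 124 mm, Ī = 10 666 667 mm⁴.
Top flange: 130 × 24, A = 3 120 mm², y = 236 mm, Ī = 149 760 mm⁴.
Transfer each piece to the base of the section using Ī + A·d² with d = y − 0:
  bottom flange: d = 12 mm → contributes +599 040 mm⁴
  web: d = 124 mm → contributes +59 869 867 mm⁴
  top flange: d = 236 mm → contributes +173 921 280 mm⁴
Total I = 234 390 187 mm⁴.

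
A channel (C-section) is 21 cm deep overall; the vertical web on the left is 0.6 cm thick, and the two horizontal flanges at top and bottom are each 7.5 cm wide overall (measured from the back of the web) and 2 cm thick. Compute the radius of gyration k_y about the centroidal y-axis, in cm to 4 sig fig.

Break the section into simple shapes (no overlaps), measuring from the bottom-left corner of the bounding box.
Web: 0.6 × 21, A = 12.6 cm², x = 0.3 cm, Ī = 0.378 cm⁴.
Top flange (beyond web): 6.9 × 2, A = 13.8 cm², x = 4.05 cm, Ī = 54.7515 cm⁴.
Bottom flange (beyond web): 6.9 × 2, A = 13.8 cm², x = 4.05 cm, Ī = 54.7515 cm⁴.
Centroid: x̄ = ΣA·x / ΣA = 2.87463 cm.
Transfer each piece to the centroidal y-axis using Ī + A·d² with d = x − 2.87463:
  web: d = -2.57463 cm → contributes +83.8997 cm⁴
  top flange (beyond web): d = 1.17537 cm → contributes +73.8162 cm⁴
  bottom flange (beyond web): d = 1.17537 cm → contributes +73.8162 cm⁴
Total I = 231.532 cm⁴.
Radius of gyration: k = √(I/A) = √(231.532 / 40.2) = 2.3999 cm.

k_y ≈ 2.400 cm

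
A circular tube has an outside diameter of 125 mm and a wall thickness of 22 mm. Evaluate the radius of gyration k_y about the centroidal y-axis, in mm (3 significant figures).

k_y ≈ 37.2 mm

Treat the section as a set of non-overlapping primitives; coordinates are from the bounding-box lower-left.
Outer circle: ⌀125, A = 12 272 mm², x = 62.5 mm, Ī = 11 984 225 mm⁴.
Bore (subtracted): ⌀81, A = 5 153 mm², x = 62.5 mm, Ī = 2 113 051 mm⁴.
By symmetry the centroid is at mid-width, x̄ = 62.5 mm.
All pieces are centred on the centroidal y-axis, so I = ΣĪ (holes subtracted) = 9 871 174 mm⁴.
Radius of gyration: k = √(I/A) = √(9 871 174 / 7118.8) = 37.237 mm.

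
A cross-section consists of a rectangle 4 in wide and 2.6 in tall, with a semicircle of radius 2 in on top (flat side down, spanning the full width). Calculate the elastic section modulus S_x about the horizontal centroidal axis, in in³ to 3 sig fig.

Split into non-overlapping primitives; take the origin at the lower-left of the bounding box.
Rectangular body: 4 × 2.6, A = 10.4 in², y = 1.3 in, Ī = 5.8587 in⁴.
Semicircular cap: semicircle r = 2, A = 6.2832 in², y = 3.4488 in, Ī = 1.7561 in⁴.
Centroid: ȳ = ΣA·y / ΣA = 2.1093 in.
Transfer each piece to the horizontal centroidal axis using Ī + A·d² with d = y − 2.1093:
  rectangular body: d = -0.80929 in → contributes +12.67 in⁴
  semicircular cap: d = 1.3395 in → contributes +13.03 in⁴
Total I = 25.701 in⁴.
Extreme fibre distance c = 2.4907 in; S = I/c = 10.319 in³.

S_x ≈ 10.3 in³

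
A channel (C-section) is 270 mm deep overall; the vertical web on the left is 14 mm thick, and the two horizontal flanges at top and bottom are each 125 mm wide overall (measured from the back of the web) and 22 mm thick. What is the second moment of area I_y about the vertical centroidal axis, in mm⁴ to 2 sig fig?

Break the section into simple shapes (no overlaps), measuring from the bottom-left corner of the bounding box.
Web: 14 × 270, A = 3 780 mm², x = 7 mm, Ī = 61 740 mm⁴.
Top flange (beyond web): 111 × 22, A = 2 442 mm², x = 69.5 mm, Ī = 2 507 324 mm⁴.
Bottom flange (beyond web): 111 × 22, A = 2 442 mm², x = 69.5 mm, Ī = 2 507 324 mm⁴.
Centroid: x̄ = ΣA·x / ΣA = 42.23 mm.
Transfer each piece to the vertical centroidal axis using Ī + A·d² with d = x − 42.23:
  web: d = -35.23 mm → contributes +4 753 829 mm⁴
  top flange (beyond web): d = 27.27 mm → contributes +4 323 058 mm⁴
  bottom flange (beyond web): d = 27.27 mm → contributes +4 323 058 mm⁴
Total I = 13 399 946 mm⁴.

I_y ≈ 1.3 × 10⁷ mm⁴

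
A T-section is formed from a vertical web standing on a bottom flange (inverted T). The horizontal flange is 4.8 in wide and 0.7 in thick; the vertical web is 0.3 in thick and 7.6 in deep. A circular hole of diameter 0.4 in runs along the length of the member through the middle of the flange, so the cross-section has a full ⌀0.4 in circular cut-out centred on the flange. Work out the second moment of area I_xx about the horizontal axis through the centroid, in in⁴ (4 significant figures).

I_xx ≈ 34.14 in⁴

Split into non-overlapping primitives; take the origin at the lower-left of the bounding box.
Flange: 4.8 × 0.7, A = 3.36 in², y = 0.35 in, Ī = 0.1372 in⁴.
Web: 0.3 × 7.6, A = 2.28 in², y = 4.5 in, Ī = 10.9744 in⁴.
Hole (subtracted): ⌀0.4, A = 0.125664 in², y = 0.35 in, Ī = 0.00125664 in⁴.
Centroid: ȳ = ΣA·y / ΣA = 2.06589 in.
Transfer each piece to the horizontal axis through the centroid using Ī + A·d² with d = y − 2.06589:
  flange: d = -1.71589 in → contributes +10.03 in⁴
  web: d = 2.43411 in → contributes +24.4831 in⁴
  hole: d = -1.71589 in → contributes −0.371246 in⁴
Total I = 34.1419 in⁴.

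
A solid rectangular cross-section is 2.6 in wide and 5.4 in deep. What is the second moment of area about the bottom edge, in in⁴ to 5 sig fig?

I_base ≈ 136.47 in⁴

The section: 2.6 × 5.4, A = 14.04 in², y = 2.7 in, Ī = 34.1172 in⁴.
Transfer it to a horizontal axis along the bottom face using Ī + A·d² with d = y − 0:
  the section: d = 2.7 in → contributes +136.4688 in⁴
Total I = 136.4688 in⁴.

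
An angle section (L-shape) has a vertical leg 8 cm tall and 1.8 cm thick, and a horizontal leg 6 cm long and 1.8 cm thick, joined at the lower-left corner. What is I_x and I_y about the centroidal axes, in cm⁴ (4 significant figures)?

I_x ≈ 126.5 cm⁴, I_y ≈ 59.62 cm⁴

Treat the section as a set of non-overlapping primitives; coordinates are from the bounding-box lower-left.
Vertical leg: 1.8 × 8, A = 14.4 cm², y = 4 cm, Ī = 76.8 cm⁴.
Horizontal leg (remainder): 4.2 × 1.8, A = 7.56 cm², y = 0.9 cm, Ī = 2.0412 cm⁴.
Centroid: ȳ = ΣA·y / ΣA = 2.93279 cm.
Transfer each piece to the centroidal x-axis using Ī + A·d² with d = y − 2.93279:
  vertical leg: d = 1.06721 cm → contributes +93.2008 cm⁴
  horizontal leg (remainder): d = -2.03279 cm → contributes +33.2808 cm⁴
Total I = 126.482 cm⁴.
For the y-axis: x̄ = 1.93279 cm.
Repeating about the centroidal y-axis gives I_y = 59.6176 cm⁴.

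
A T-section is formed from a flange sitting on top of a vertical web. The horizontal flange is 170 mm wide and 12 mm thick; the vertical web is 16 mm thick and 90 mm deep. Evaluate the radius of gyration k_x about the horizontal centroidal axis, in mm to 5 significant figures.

k_x ≈ 30.286 mm

Decompose the section into non-overlapping parts with the origin at the bottom-left of its bounding rectangle.
Flange: 170 × 12, A = 2 040 mm², y = 96 mm, Ī = 24 480 mm⁴.
Web: 16 × 90, A = 1 440 mm², y = 45 mm, Ī = 972 000 mm⁴.
Centroid: ȳ = ΣA·y / ΣA = 74.89655 mm.
Transfer each piece to the horizontal centroidal axis using Ī + A·d² with d = y − 74.89655:
  flange: d = 21.10345 mm → contributes +933005.3 mm⁴
  web: d = -29.89655 mm → contributes +2 259 077 mm⁴
Total I = 3 192 083 mm⁴.
Radius of gyration: k = √(I/A) = √(3 192 083 / 3 480) = 30.28639 mm.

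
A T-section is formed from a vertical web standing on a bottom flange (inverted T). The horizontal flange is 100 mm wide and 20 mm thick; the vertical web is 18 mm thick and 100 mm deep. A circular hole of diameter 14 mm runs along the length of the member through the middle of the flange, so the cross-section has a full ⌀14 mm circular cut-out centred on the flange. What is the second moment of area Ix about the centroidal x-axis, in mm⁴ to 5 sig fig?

Ix ≈ 4.8457 × 10⁶ mm⁴

Treat the section as a set of non-overlapping primitives; coordinates are from the bounding-box lower-left.
Flange: 100 × 20, A = 2 000 mm², y = 10 mm, Ī = 66666.67 mm⁴.
Web: 18 × 100, A = 1 800 mm², y = 70 mm, Ī = 1 500 000 mm⁴.
Hole (subtracted): ⌀14, A = 153.938 mm², y = 10 mm, Ī = 1885.741 mm⁴.
Centroid: ȳ = ΣA·y / ΣA = 39.621 mm.
Transfer each piece to the centroidal x-axis using Ī + A·d² with d = y − 39.621:
  flange: d = -29.621 mm → contributes +1 821 474 mm⁴
  web: d = 30.379 mm → contributes +3 161 191 mm⁴
  hole: d = -29.621 mm → contributes −136951.5 mm⁴
Total I = 4 845 713 mm⁴.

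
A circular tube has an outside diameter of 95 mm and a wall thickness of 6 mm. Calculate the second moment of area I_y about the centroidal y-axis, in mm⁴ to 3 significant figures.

Split into non-overlapping primitives; take the origin at the lower-left of the bounding box.
Outer circle: ⌀95, A = 7088.2 mm², x = 47.5 mm, Ī = 3 998 198 mm⁴.
Bore (subtracted): ⌀83, A = 5410.6 mm², x = 47.5 mm, Ī = 2 329 605 mm⁴.
By symmetry the centroid is at mid-width, x̄ = 47.5 mm.
All pieces are centred on the centroidal y-axis, so I = ΣĪ (holes subtracted) = 1 668 593 mm⁴.

I_y ≈ 1.67 × 10⁶ mm⁴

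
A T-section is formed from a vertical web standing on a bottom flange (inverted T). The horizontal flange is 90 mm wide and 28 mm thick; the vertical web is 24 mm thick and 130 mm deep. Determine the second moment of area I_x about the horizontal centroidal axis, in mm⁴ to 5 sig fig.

Break the section into simple shapes (no overlaps), measuring from the bottom-left corner of the bounding box.
Flange: 90 × 28, A = 2 520 mm², y = 14 mm, Ī = 164 640 mm⁴.
Web: 24 × 130, A = 3 120 mm², y = 93 mm, Ī = 4 394 000 mm⁴.
Centroid: ȳ = ΣA·y / ΣA = 57.70213 mm.
Transfer each piece to the horizontal centroidal axis using Ī + A·d² with d = y − 57.70213:
  flange: d = -43.70213 mm → contributes +4 977 527 mm⁴
  web: d = 35.29787 mm → contributes +8 281 332 mm⁴
Total I = 13 258 860 mm⁴.

I_x ≈ 1.3259 × 10⁷ mm⁴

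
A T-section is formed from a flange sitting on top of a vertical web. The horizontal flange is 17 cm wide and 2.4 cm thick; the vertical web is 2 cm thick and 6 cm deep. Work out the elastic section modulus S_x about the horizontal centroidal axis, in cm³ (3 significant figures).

S_x ≈ 35.1 cm³

Split into non-overlapping primitives; take the origin at the lower-left of the bounding box.
Flange: 17 × 2.4, A = 40.8 cm², y = 7.2 cm, Ī = 19.584 cm⁴.
Web: 2 × 6, A = 12 cm², y = 3 cm, Ī = 36 cm⁴.
Centroid: ȳ = ΣA·y / ΣA = 6.2455 cm.
Transfer each piece to the horizontal centroidal axis using Ī + A·d² with d = y − 6.2455:
  flange: d = 0.95455 cm → contributes +56.759 cm⁴
  web: d = -3.2455 cm → contributes +162.4 cm⁴
Total I = 219.15 cm⁴.
Extreme fibre distance c = 6.2455 cm; S = I/c = 35.09 cm³.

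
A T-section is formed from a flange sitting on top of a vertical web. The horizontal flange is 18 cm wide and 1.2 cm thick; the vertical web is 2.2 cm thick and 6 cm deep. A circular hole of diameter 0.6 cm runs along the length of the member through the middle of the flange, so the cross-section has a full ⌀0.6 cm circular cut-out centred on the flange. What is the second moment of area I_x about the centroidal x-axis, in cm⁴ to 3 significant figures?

I_x ≈ 148 cm⁴

Decompose the section into non-overlapping parts with the origin at the bottom-left of its bounding rectangle.
Flange: 18 × 1.2, A = 21.6 cm², y = 6.6 cm, Ī = 2.592 cm⁴.
Web: 2.2 × 6, A = 13.2 cm², y = 3 cm, Ī = 39.6 cm⁴.
Hole (subtracted): ⌀0.6, A = 0.28274 cm², y = 6.6 cm, Ī = 0.0063617 cm⁴.
Centroid: ȳ = ΣA·y / ΣA = 5.2233 cm.
Transfer each piece to the centroidal x-axis using Ī + A·d² with d = y − 5.2233:
  flange: d = 1.3767 cm → contributes +43.531 cm⁴
  web: d = -2.2233 cm → contributes +104.85 cm⁴
  hole: d = 1.3767 cm → contributes −0.54225 cm⁴
Total I = 147.84 cm⁴.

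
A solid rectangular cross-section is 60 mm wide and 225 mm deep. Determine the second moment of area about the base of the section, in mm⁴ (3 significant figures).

The section: 60 × 225, A = 13 500 mm², y = 112.5 mm, Ī = 56 953 125 mm⁴.
Transfer it to a horizontal axis along the bottom face using Ī + A·d² with d = y − 0:
  the section: d = 112.5 mm → contributes +227 812 500 mm⁴
Total I = 227 812 500 mm⁴.

I_base ≈ 2.28 × 10⁸ mm⁴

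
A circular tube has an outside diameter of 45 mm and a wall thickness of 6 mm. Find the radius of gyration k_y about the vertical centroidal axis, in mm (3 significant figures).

Break the section into simple shapes (no overlaps), measuring from the bottom-left corner of the bounding box.
Outer circle: ⌀45, A = 1590.4 mm², x = 22.5 mm, Ī = 201 289 mm⁴.
Bore (subtracted): ⌀33, A = 855.3 mm², x = 22.5 mm, Ī = 58 214 mm⁴.
By symmetry the centroid is at mid-width, x̄ = 22.5 mm.
All pieces are centred on the vertical centroidal axis, so I = ΣĪ (holes subtracted) = 143 075 mm⁴.
Radius of gyration: k = √(I/A) = √(143 075 / 735.13) = 13.951 mm.

k_y ≈ 14.0 mm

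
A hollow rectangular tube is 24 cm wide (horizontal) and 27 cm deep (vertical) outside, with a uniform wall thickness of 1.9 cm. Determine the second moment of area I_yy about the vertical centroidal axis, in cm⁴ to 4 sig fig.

I_yy ≈ 1.517 × 10⁴ cm⁴

Decompose the section into non-overlapping parts with the origin at the bottom-left of its bounding rectangle.
Outer rectangle: 24 × 27, A = 648 cm², x = 12 cm, Ī = 31 104 cm⁴.
Inner void (subtracted): 20.2 × 23.2, A = 468.64 cm², x = 12 cm, Ī = 15935.3 cm⁴.
By symmetry the centroid is at mid-width, x̄ = 12 cm.
All pieces are centred on the vertical centroidal axis, so I = ΣĪ (holes subtracted) = 15168.7 cm⁴.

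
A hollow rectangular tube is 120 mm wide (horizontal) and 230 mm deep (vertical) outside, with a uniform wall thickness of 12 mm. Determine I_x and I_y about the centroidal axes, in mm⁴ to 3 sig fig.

I_x ≈ 5.17 × 10⁷ mm⁴, I_y ≈ 1.79 × 10⁷ mm⁴

Break the section into simple shapes (no overlaps), measuring from the bottom-left corner of the bounding box.
Outer rectangle: 120 × 230, A = 27 600 mm², y = 115 mm, Ī = 121 670 000 mm⁴.
Inner void (subtracted): 96 × 206, A = 19 776 mm², y = 115 mm, Ī = 69 934 528 mm⁴.
By symmetry the centroid is at mid-height, ȳ = 115 mm.
All pieces are centred on the centroidal x-axis, so I = ΣĪ (holes subtracted) = 51 735 472 mm⁴.
Repeating about the centroidal y-axis gives I_y = 17 932 032 mm⁴.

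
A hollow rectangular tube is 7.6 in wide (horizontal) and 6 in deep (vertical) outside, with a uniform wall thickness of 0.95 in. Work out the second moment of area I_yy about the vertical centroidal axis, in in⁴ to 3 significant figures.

Break the section into simple shapes (no overlaps), measuring from the bottom-left corner of the bounding box.
Outer rectangle: 7.6 × 6, A = 45.6 in², x = 3.8 in, Ī = 219.49 in⁴.
Inner void (subtracted): 5.7 × 4.1, A = 23.37 in², x = 3.8 in, Ī = 63.274 in⁴.
By symmetry the centroid is at mid-width, x̄ = 3.8 in.
All pieces are centred on the vertical centroidal axis, so I = ΣĪ (holes subtracted) = 156.21 in⁴.

I_yy ≈ 156 in⁴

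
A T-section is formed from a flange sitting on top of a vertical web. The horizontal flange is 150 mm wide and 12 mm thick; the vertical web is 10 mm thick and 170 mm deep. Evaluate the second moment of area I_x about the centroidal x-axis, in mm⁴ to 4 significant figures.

Decompose the section into non-overlapping parts with the origin at the bottom-left of its bounding rectangle.
Flange: 150 × 12, A = 1 800 mm², y = 176 mm, Ī = 21 600 mm⁴.
Web: 10 × 170, A = 1 700 mm², y = 85 mm, Ī = 4 094 167 mm⁴.
Centroid: ȳ = ΣA·y / ΣA = 131.8 mm.
Transfer each piece to the centroidal x-axis using Ī + A·d² with d = y − 131.8:
  flange: d = 44.2 mm → contributes +3 538 152 mm⁴
  web: d = -46.8 mm → contributes +7 817 575 mm⁴
Total I = 11 355 727 mm⁴.

I_x ≈ 1.136 × 10⁷ mm⁴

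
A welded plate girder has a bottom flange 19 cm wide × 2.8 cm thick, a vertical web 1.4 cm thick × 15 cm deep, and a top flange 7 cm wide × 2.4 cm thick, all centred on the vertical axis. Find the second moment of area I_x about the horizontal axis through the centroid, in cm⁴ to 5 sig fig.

Decompose the section into non-overlapping parts with the origin at the bottom-left of its bounding rectangle.
Bottom plate: 19 × 2.8, A = 53.2 cm², y = 1.4 cm, Ī = 34.75733 cm⁴.
Web plate: 1.4 × 15, A = 21 cm², y = 10.3 cm, Ī = 393.75 cm⁴.
Top plate: 7 × 2.4, A = 16.8 cm², y = 19 cm, Ī = 8.064 cm⁴.
Centroid: ȳ = ΣA·y / ΣA = 6.703077 cm.
Transfer each piece to the horizontal axis through the centroid using Ī + A·d² with d = y − 6.703077:
  bottom plate: d = -5.303077 cm → contributes +1530.881 cm⁴
  web plate: d = 3.596923 cm → contributes +665.445 cm⁴
  top plate: d = 12.29692 cm → contributes +2548.465 cm⁴
Total I = 4744.79 cm⁴.

I_x ≈ 4744.8 cm⁴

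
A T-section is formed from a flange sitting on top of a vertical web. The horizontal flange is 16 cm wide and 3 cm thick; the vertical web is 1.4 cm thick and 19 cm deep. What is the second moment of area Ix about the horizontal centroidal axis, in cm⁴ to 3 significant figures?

Treat the section as a set of non-overlapping primitives; coordinates are from the bounding-box lower-left.
Flange: 16 × 3, A = 48 cm², y = 20.5 cm, Ī = 36 cm⁴.
Web: 1.4 × 19, A = 26.6 cm², y = 9.5 cm, Ī = 800.22 cm⁴.
Centroid: ȳ = ΣA·y / ΣA = 16.578 cm.
Transfer each piece to the horizontal centroidal axis using Ī + A·d² with d = y − 16.578:
  flange: d = 3.9223 cm → contributes +774.43 cm⁴
  web: d = -7.0777 cm → contributes +2132.7 cm⁴
Total I = 2907.2 cm⁴.

Ix ≈ 2910 cm⁴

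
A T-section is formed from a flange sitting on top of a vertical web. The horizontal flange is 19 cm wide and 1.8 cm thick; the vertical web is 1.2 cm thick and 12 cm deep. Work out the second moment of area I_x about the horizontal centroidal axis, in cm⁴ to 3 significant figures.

Decompose the section into non-overlapping parts with the origin at the bottom-left of its bounding rectangle.
Flange: 19 × 1.8, A = 34.2 cm², y = 12.9 cm, Ī = 9.234 cm⁴.
Web: 1.2 × 12, A = 14.4 cm², y = 6 cm, Ī = 172.8 cm⁴.
Centroid: ȳ = ΣA·y / ΣA = 10.856 cm.
Transfer each piece to the horizontal centroidal axis using Ī + A·d² with d = y − 10.856:
  flange: d = 2.0444 cm → contributes +152.18 cm⁴
  web: d = -4.8556 cm → contributes +512.3 cm⁴
Total I = 664.48 cm⁴.

I_x ≈ 664 cm⁴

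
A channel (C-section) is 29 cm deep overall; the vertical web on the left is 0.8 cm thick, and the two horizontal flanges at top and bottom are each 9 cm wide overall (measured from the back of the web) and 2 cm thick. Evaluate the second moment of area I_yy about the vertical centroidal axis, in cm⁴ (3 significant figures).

I_yy ≈ 460 cm⁴

Break the section into simple shapes (no overlaps), measuring from the bottom-left corner of the bounding box.
Web: 0.8 × 29, A = 23.2 cm², x = 0.4 cm, Ī = 1.2373 cm⁴.
Top flange (beyond web): 8.2 × 2, A = 16.4 cm², x = 4.9 cm, Ī = 91.895 cm⁴.
Bottom flange (beyond web): 8.2 × 2, A = 16.4 cm², x = 4.9 cm, Ī = 91.895 cm⁴.
Centroid: x̄ = ΣA·x / ΣA = 3.0357 cm.
Transfer each piece to the vertical centroidal axis using Ī + A·d² with d = x − 3.0357:
  web: d = -2.6357 cm → contributes +162.41 cm⁴
  top flange (beyond web): d = 1.8643 cm → contributes +148.89 cm⁴
  bottom flange (beyond web): d = 1.8643 cm → contributes +148.89 cm⁴
Total I = 460.2 cm⁴.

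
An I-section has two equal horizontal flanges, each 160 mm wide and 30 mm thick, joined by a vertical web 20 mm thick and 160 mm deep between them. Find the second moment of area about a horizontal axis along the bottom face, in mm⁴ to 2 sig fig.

Decompose the section into non-overlapping parts with the origin at the bottom-left of its bounding rectangle.
Bottom flange: 160 × 30, A = 4 800 mm², y = 15 mm, Ī = 360 000 mm⁴.
Web: 20 × 160, A = 3 200 mm², y = 110 mm, Ī = 6 826 667 mm⁴.
Top flange: 160 × 30, A = 4 800 mm², y = 205 mm, Ī = 360 000 mm⁴.
Transfer each piece to a horizontal axis along the bottom face using Ī + A·d² with d = y − 0:
  bottom flange: d = 15 mm → contributes +1 440 000 mm⁴
  web: d = 110 mm → contributes +45 546 667 mm⁴
  top flange: d = 205 mm → contributes +202 080 000 mm⁴
Total I = 249 066 667 mm⁴.

I_base ≈ 2.5 × 10⁸ mm⁴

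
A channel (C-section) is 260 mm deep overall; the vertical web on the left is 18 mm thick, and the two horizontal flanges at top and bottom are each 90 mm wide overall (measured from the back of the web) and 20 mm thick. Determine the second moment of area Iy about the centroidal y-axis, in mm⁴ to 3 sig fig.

Break the section into simple shapes (no overlaps), measuring from the bottom-left corner of the bounding box.
Web: 18 × 260, A = 4 680 mm², x = 9 mm, Ī = 126 360 mm⁴.
Top flange (beyond web): 72 × 20, A = 1 440 mm², x = 54 mm, Ī = 622 080 mm⁴.
Bottom flange (beyond web): 72 × 20, A = 1 440 mm², x = 54 mm, Ī = 622 080 mm⁴.
Centroid: x̄ = ΣA·x / ΣA = 26.143 mm.
Transfer each piece to the centroidal y-axis using Ī + A·d² with d = x − 26.143:
  web: d = -17.143 mm → contributes +1 501 707 mm⁴
  top flange (beyond web): d = 27.857 mm → contributes +1 739 549 mm⁴
  bottom flange (beyond web): d = 27.857 mm → contributes +1 739 549 mm⁴
Total I = 4 980 806 mm⁴.

Iy ≈ 4.98 × 10⁶ mm⁴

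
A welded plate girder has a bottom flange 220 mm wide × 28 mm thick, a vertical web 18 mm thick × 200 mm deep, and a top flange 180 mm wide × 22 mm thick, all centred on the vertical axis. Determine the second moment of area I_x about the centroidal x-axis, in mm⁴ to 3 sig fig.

I_x ≈ 1.36 × 10⁸ mm⁴

Decompose the section into non-overlapping parts with the origin at the bottom-left of its bounding rectangle.
Bottom plate: 220 × 28, A = 6 160 mm², y = 14 mm, Ī = 402 453 mm⁴.
Web plate: 18 × 200, A = 3 600 mm², y = 128 mm, Ī = 12 000 000 mm⁴.
Top plate: 180 × 22, A = 3 960 mm², y = 239 mm, Ī = 159 720 mm⁴.
Centroid: ȳ = ΣA·y / ΣA = 108.85 mm.
Transfer each piece to the centroidal x-axis using Ī + A·d² with d = y − 108.85:
  bottom plate: d = -94.854 mm → contributes +55 825 972 mm⁴
  web plate: d = 19.146 mm → contributes +13 319 618 mm⁴
  top plate: d = 130.15 mm → contributes +67 233 892 mm⁴
Total I = 136 379 482 mm⁴.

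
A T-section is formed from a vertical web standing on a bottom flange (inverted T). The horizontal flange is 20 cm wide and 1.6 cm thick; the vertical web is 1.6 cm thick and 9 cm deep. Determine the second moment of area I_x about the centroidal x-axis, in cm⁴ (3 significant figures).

Break the section into simple shapes (no overlaps), measuring from the bottom-left corner of the bounding box.
Flange: 20 × 1.6, A = 32 cm², y = 0.8 cm, Ī = 6.8267 cm⁴.
Web: 1.6 × 9, A = 14.4 cm², y = 6.1 cm, Ī = 97.2 cm⁴.
Centroid: ȳ = ΣA·y / ΣA = 2.4448 cm.
Transfer each piece to the centroidal x-axis using Ī + A·d² with d = y − 2.4448:
  flange: d = -1.6448 cm → contributes +93.401 cm⁴
  web: d = 3.6552 cm → contributes +289.59 cm⁴
Total I = 382.99 cm⁴.

I_x ≈ 383 cm⁴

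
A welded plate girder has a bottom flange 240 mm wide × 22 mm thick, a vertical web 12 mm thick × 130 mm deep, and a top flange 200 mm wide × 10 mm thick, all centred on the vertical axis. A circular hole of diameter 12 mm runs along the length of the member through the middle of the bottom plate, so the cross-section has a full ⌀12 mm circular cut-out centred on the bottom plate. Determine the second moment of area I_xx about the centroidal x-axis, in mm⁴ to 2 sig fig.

I_xx ≈ 3.5 × 10⁷ mm⁴

Decompose the section into non-overlapping parts with the origin at the bottom-left of its bounding rectangle.
Bottom plate: 240 × 22, A = 5 280 mm², y = 11 mm, Ī = 212 960 mm⁴.
Web plate: 12 × 130, A = 1 560 mm², y = 87 mm, Ī = 2 197 000 mm⁴.
Top plate: 200 × 10, A = 2 000 mm², y = 157 mm, Ī = 16 667 mm⁴.
Hole (subtracted): ⌀12, A = 113.1 mm², y = 11 mm, Ī = 1 018 mm⁴.
Centroid: ȳ = ΣA·y / ΣA = 58.05 mm.
Transfer each piece to the centroidal x-axis using Ī + A·d² with d = y − 58.05:
  bottom plate: d = -47.05 mm → contributes +11 898 988 mm⁴
  web plate: d = 28.95 mm → contributes +3 504 862 mm⁴
  top plate: d = 98.95 mm → contributes +19 600 721 mm⁴
  hole: d = -47.05 mm → contributes −251 332 mm⁴
Total I = 34 753 239 mm⁴.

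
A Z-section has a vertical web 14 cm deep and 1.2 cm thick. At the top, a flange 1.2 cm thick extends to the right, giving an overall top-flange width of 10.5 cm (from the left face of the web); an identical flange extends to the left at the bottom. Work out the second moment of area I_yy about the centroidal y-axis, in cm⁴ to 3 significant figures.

Treat the section as a set of non-overlapping primitives; coordinates are from the bounding-box lower-left.
Web: 1.2 × 14, A = 16.8 cm², x = 9.9 cm, Ī = 2.016 cm⁴.
Top flange (beyond web): 9.3 × 1.2, A = 11.16 cm², x = 15.15 cm, Ī = 80.436 cm⁴.
Bottom flange (beyond web): 9.3 × 1.2, A = 11.16 cm², x = 4.65 cm, Ī = 80.436 cm⁴.
Centroid: x̄ = ΣA·x / ΣA = 9.9 cm.
Transfer each piece to the centroidal y-axis using Ī + A·d² with d = x − 9.9:
  web: d = 0 cm → contributes +2.016 cm⁴
  top flange (beyond web): d = 5.25 cm → contributes +388.03 cm⁴
  bottom flange (beyond web): d = -5.25 cm → contributes +388.03 cm⁴
Total I = 778.08 cm⁴.

I_yy ≈ 778 cm⁴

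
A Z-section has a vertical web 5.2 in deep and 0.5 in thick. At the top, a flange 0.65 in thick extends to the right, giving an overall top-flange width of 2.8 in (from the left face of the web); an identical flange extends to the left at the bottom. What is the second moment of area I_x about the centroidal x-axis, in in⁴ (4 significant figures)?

Treat the section as a set of non-overlapping primitives; coordinates are from the bounding-box lower-left.
Web: 0.5 × 5.2, A = 2.6 in², y = 2.6 in, Ī = 5.85867 in⁴.
Top flange (beyond web): 2.3 × 0.65, A = 1.495 in², y = 4.875 in, Ī = 0.0526365 in⁴.
Bottom flange (beyond web): 2.3 × 0.65, A = 1.495 in², y = 0.325 in, Ī = 0.0526365 in⁴.
Centroid: ȳ = ΣA·y / ΣA = 2.6 in.
Transfer each piece to the centroidal x-axis using Ī + A·d² with d = y − 2.6:
  web: d = 0 in → contributes +5.85867 in⁴
  top flange (beyond web): d = 2.275 in → contributes +7.7902 in⁴
  bottom flange (beyond web): d = -2.275 in → contributes +7.7902 in⁴
Total I = 21.4391 in⁴.

I_x ≈ 21.44 in⁴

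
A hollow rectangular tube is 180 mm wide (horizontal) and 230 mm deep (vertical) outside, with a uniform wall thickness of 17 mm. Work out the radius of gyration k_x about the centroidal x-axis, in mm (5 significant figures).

Treat the section as a set of non-overlapping primitives; coordinates are from the bounding-box lower-left.
Outer rectangle: 180 × 230, A = 41 400 mm², y = 115 mm, Ī = 182 505 000 mm⁴.
Inner void (subtracted): 146 × 196, A = 28 616 mm², y = 115 mm, Ī = 91 609 355 mm⁴.
By symmetry the centroid is at mid-height, ȳ = 115 mm.
All pieces are centred on the centroidal x-axis, so I = ΣĪ (holes subtracted) = 90 895 645 mm⁴.
Radius of gyration: k = √(I/A) = √(90 895 645 / 12 784) = 84.32147 mm.

k_x ≈ 84.321 mm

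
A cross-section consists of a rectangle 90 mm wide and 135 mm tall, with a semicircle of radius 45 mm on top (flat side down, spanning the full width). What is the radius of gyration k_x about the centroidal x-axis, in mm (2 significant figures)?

k_x ≈ 50 mm

Split into non-overlapping primitives; take the origin at the lower-left of the bounding box.
Rectangular body: 90 × 135, A = 12 150 mm², y = 67.5 mm, Ī = 18 452 813 mm⁴.
Semicircular cap: semicircle r = 45, A = 3 181 mm², y = 154.1 mm, Ī = 450 072 mm⁴.
Centroid: ȳ = ΣA·y / ΣA = 85.47 mm.
Transfer each piece to the centroidal x-axis using Ī + A·d² with d = y − 85.47:
  rectangular body: d = -17.97 mm → contributes +22 375 237 mm⁴
  semicircular cap: d = 68.63 mm → contributes +15 432 630 mm⁴
Total I = 37 807 867 mm⁴.
Radius of gyration: k = √(I/A) = √(37 807 867 / 15 331) = 49.66 mm.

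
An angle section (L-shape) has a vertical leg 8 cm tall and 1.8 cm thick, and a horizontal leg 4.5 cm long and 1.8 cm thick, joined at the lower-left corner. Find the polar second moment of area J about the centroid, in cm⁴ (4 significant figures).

Break the section into simple shapes (no overlaps), measuring from the bottom-left corner of the bounding box.
Vertical leg: 1.8 × 8, A = 14.4 cm², y = 4 cm, Ī = 76.8 cm⁴.
Horizontal leg (remainder): 2.7 × 1.8, A = 4.86 cm², y = 0.9 cm, Ī = 1.3122 cm⁴.
Centroid: ȳ = ΣA·y / ΣA = 3.21776 cm.
Transfer each piece to the centroidal x-axis using Ī + A·d² with d = y − 3.21776:
  vertical leg: d = 0.782243 cm → contributes +85.6114 cm⁴
  horizontal leg (remainder): d = -2.31776 cm → contributes +27.4201 cm⁴
Total I = 113.032 cm⁴.
For the y-axis: x̄ = 1.46776 cm.
Repeating about the centroidal y-axis gives I_y = 25.2358 cm⁴.
Polar second moment: J = I_x + I_y = 138.267 cm⁴.

J ≈ 138.3 cm⁴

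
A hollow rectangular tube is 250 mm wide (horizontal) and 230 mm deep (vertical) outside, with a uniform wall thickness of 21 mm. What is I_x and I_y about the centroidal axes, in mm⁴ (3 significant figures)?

Break the section into simple shapes (no overlaps), measuring from the bottom-left corner of the bounding box.
Outer rectangle: 250 × 230, A = 57 500 mm², y = 115 mm, Ī = 253 479 167 mm⁴.
Inner void (subtracted): 208 × 188, A = 39 104 mm², y = 115 mm, Ī = 115 174 315 mm⁴.
By symmetry the centroid is at mid-height, ȳ = 115 mm.
All pieces are centred on the centroidal x-axis, so I = ΣĪ (holes subtracted) = 138 304 852 mm⁴.
Repeating about the centroidal y-axis gives I_y = 158 496 212 mm⁴.

I_x ≈ 1.38 × 10⁸ mm⁴, I_y ≈ 1.58 × 10⁸ mm⁴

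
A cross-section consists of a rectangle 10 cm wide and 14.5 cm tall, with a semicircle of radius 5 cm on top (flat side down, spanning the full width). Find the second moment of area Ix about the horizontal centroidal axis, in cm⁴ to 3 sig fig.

Decompose the section into non-overlapping parts with the origin at the bottom-left of its bounding rectangle.
Rectangular body: 10 × 14.5, A = 145 cm², y = 7.25 cm, Ī = 2540.5 cm⁴.
Semicircular cap: semicircle r = 5, A = 39.27 cm², y = 16.622 cm, Ī = 68.598 cm⁴.
Centroid: ȳ = ΣA·y / ΣA = 9.2473 cm.
Transfer each piece to the horizontal centroidal axis using Ī + A·d² with d = y − 9.2473:
  rectangular body: d = -1.9973 cm → contributes +3118.9 cm⁴
  semicircular cap: d = 7.3748 cm → contributes +2204.4 cm⁴
Total I = 5323.3 cm⁴.

Ix ≈ 5320 cm⁴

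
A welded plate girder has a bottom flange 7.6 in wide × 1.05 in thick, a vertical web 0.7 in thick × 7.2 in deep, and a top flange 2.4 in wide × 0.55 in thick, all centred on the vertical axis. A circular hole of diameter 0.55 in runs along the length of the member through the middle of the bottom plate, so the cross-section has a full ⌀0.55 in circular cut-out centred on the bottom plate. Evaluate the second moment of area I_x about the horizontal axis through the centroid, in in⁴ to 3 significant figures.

Break the section into simple shapes (no overlaps), measuring from the bottom-left corner of the bounding box.
Bottom plate: 7.6 × 1.05, A = 7.98 in², y = 0.525 in, Ī = 0.73316 in⁴.
Web plate: 0.7 × 7.2, A = 5.04 in², y = 4.65 in, Ī = 21.773 in⁴.
Top plate: 2.4 × 0.55, A = 1.32 in², y = 8.525 in, Ī = 0.033275 in⁴.
Hole (subtracted): ⌀0.55, A = 0.23758 in², y = 0.525 in, Ī = 0.0044918 in⁴.
Centroid: ȳ = ΣA·y / ΣA = 2.748 in.
Transfer each piece to the horizontal axis through the centroid using Ī + A·d² with d = y − 2.748:
  bottom plate: d = -2.223 in → contributes +40.169 in⁴
  web plate: d = 1.902 in → contributes +40.005 in⁴
  top plate: d = 5.777 in → contributes +44.086 in⁴
  hole: d = -2.223 in → contributes −1.1786 in⁴
Total I = 123.08 in⁴.

I_x ≈ 123 in⁴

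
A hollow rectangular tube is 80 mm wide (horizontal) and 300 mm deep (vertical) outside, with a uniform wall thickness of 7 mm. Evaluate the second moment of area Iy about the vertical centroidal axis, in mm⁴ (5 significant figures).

Decompose the section into non-overlapping parts with the origin at the bottom-left of its bounding rectangle.
Outer rectangle: 80 × 300, A = 24 000 mm², x = 40 mm, Ī = 12 800 000 mm⁴.
Inner void (subtracted): 66 × 286, A = 18 876 mm², x = 40 mm, Ī = 6 851 988 mm⁴.
By symmetry the centroid is at mid-width, x̄ = 40 mm.
All pieces are centred on the vertical centroidal axis, so I = ΣĪ (holes subtracted) = 5 948 012 mm⁴.

Iy ≈ 5.9480 × 10⁶ mm⁴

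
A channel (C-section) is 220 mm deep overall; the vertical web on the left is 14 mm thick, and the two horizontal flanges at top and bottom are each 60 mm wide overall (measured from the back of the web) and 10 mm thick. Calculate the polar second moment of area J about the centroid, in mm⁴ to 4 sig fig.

Break the section into simple shapes (no overlaps), measuring from the bottom-left corner of the bounding box.
Web: 14 × 220, A = 3 080 mm², y = 110 mm, Ī = 12 422 667 mm⁴.
Top flange (beyond web): 46 × 10, A = 460 mm², y = 215 mm, Ī = 3833.33 mm⁴.
Bottom flange (beyond web): 46 × 10, A = 460 mm², y = 5 mm, Ī = 3833.33 mm⁴.
By symmetry the centroid is at mid-height, ȳ = 110 mm.
Transfer each piece to the centroidal x-axis using Ī + A·d² with d = y − 110:
  web: d = 0 mm → contributes +12 422 667 mm⁴
  top flange (beyond web): d = 105 mm → contributes +5 075 333 mm⁴
  bottom flange (beyond web): d = -105 mm → contributes +5 075 333 mm⁴
Total I = 22 573 333 mm⁴.
For the y-axis: x̄ = 13.9 mm.
Repeating about the centroidal y-axis gives I_y = 850 093 mm⁴.
Polar second moment: J = I_x + I_y = 23 423 427 mm⁴.

J ≈ 2.342 × 10⁷ mm⁴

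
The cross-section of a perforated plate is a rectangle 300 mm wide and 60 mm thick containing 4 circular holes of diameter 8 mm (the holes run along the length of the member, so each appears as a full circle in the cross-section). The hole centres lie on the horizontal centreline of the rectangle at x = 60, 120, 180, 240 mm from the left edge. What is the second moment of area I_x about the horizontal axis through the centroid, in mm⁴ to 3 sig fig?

Break the section into simple shapes (no overlaps), measuring from the bottom-left corner of the bounding box.
Plate: 300 × 60, A = 18 000 mm², y = 30 mm, Ī = 5 400 000 mm⁴.
Hole 1 (subtracted): ⌀8, A = 50.265 mm², y = 30 mm, Ī = 201.06 mm⁴.
Hole 2 (subtracted): ⌀8, A = 50.265 mm², y = 30 mm, Ī = 201.06 mm⁴.
Hole 3 (subtracted): ⌀8, A = 50.265 mm², y = 30 mm, Ī = 201.06 mm⁴.
Hole 4 (subtracted): ⌀8, A = 50.265 mm², y = 30 mm, Ī = 201.06 mm⁴.
By symmetry the centroid is at mid-height, ȳ = 30 mm.
All pieces are centred on the horizontal axis through the centroid, so I = ΣĪ (holes subtracted) = 5 399 196 mm⁴.

I_x ≈ 5.40 × 10⁶ mm⁴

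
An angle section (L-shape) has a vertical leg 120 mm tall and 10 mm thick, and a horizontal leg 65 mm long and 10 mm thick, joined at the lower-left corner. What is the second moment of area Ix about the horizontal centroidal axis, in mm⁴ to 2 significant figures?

Ix ≈ 2.6 × 10⁶ mm⁴

Decompose the section into non-overlapping parts with the origin at the bottom-left of its bounding rectangle.
Vertical leg: 10 × 120, A = 1 200 mm², y = 60 mm, Ī = 1 440 000 mm⁴.
Horizontal leg (remainder): 55 × 10, A = 550 mm², y = 5 mm, Ī = 4 583 mm⁴.
Centroid: ȳ = ΣA·y / ΣA = 42.71 mm.
Transfer each piece to the horizontal centroidal axis using Ī + A·d² with d = y − 42.71:
  vertical leg: d = 17.29 mm → contributes +1 798 555 mm⁴
  horizontal leg (remainder): d = -37.71 mm → contributes +786 885 mm⁴
Total I = 2 585 440 mm⁴.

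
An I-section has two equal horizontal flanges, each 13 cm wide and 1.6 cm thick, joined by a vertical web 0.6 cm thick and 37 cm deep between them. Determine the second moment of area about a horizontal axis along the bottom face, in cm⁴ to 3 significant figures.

I_base ≈ 4.38 × 10⁴ cm⁴

Treat the section as a set of non-overlapping primitives; coordinates are from the bounding-box lower-left.
Bottom flange: 13 × 1.6, A = 20.8 cm², y = 0.8 cm, Ī = 4.4373 cm⁴.
Web: 0.6 × 37, A = 22.2 cm², y = 20.1 cm, Ī = 2532.7 cm⁴.
Top flange: 13 × 1.6, A = 20.8 cm², y = 39.4 cm, Ī = 4.4373 cm⁴.
Transfer each piece to a horizontal axis along the bottom face using Ī + A·d² with d = y − 0:
  bottom flange: d = 0.8 cm → contributes +17.749 cm⁴
  web: d = 20.1 cm → contributes +11 502 cm⁴
  top flange: d = 39.4 cm → contributes +32 294 cm⁴
Total I = 43 813 cm⁴.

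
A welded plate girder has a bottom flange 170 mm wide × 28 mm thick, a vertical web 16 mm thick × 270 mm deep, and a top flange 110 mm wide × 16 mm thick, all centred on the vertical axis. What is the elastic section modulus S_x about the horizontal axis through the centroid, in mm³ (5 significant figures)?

Treat the section as a set of non-overlapping primitives; coordinates are from the bounding-box lower-left.
Bottom plate: 170 × 28, A = 4 760 mm², y = 14 mm, Ī = 310986.7 mm⁴.
Web plate: 16 × 270, A = 4 320 mm², y = 163 mm, Ī = 26 244 000 mm⁴.
Top plate: 110 × 16, A = 1 760 mm², y = 306 mm, Ī = 37546.67 mm⁴.
Centroid: ȳ = ΣA·y / ΣA = 120.7897 mm.
Transfer each piece to the horizontal axis through the centroid using Ī + A·d² with d = y − 120.7897:
  bottom plate: d = -106.7897 mm → contributes +54 594 185 mm⁴
  web plate: d = 42.21033 mm → contributes +33 940 996 mm⁴
  top plate: d = 185.2103 mm → contributes +60 410 593 mm⁴
Total I = 148 945 774 mm⁴.
Extreme fibre distance c = 193.2103 mm; S = I/c = 770899.6 mm³.

S_x ≈ 7.7090 × 10⁵ mm³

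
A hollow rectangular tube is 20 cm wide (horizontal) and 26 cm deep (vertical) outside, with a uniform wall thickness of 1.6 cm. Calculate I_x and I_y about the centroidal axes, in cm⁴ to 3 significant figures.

I_x ≈ 1.27 × 10⁴ cm⁴, I_y ≈ 8320 cm⁴

Break the section into simple shapes (no overlaps), measuring from the bottom-left corner of the bounding box.
Outer rectangle: 20 × 26, A = 520 cm², y = 13 cm, Ī = 29 293 cm⁴.
Inner void (subtracted): 16.8 × 22.8, A = 383.04 cm², y = 13 cm, Ī = 16 593 cm⁴.
By symmetry the centroid is at mid-height, ȳ = 13 cm.
All pieces are centred on the centroidal x-axis, so I = ΣĪ (holes subtracted) = 12 700 cm⁴.
Repeating about the centroidal y-axis gives I_y = 8324.2 cm⁴.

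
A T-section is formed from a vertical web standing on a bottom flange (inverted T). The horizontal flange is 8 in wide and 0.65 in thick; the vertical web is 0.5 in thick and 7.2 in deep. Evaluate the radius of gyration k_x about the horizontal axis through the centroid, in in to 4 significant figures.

Treat the section as a set of non-overlapping primitives; coordinates are from the bounding-box lower-left.
Flange: 8 × 0.65, A = 5.2 in², y = 0.325 in, Ī = 0.183083 in⁴.
Web: 0.5 × 7.2, A = 3.6 in², y = 4.25 in, Ī = 15.552 in⁴.
Centroid: ȳ = ΣA·y / ΣA = 1.93068 in.
Transfer each piece to the horizontal axis through the centroid using Ī + A·d² with d = y − 1.93068:
  flange: d = -1.60568 in → contributes +13.5898 in⁴
  web: d = 2.31932 in → contributes +34.9173 in⁴
Total I = 48.507 in⁴.
Radius of gyration: k = √(I/A) = √(48.507 / 8.8) = 2.3478 in.

k_x ≈ 2.348 in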